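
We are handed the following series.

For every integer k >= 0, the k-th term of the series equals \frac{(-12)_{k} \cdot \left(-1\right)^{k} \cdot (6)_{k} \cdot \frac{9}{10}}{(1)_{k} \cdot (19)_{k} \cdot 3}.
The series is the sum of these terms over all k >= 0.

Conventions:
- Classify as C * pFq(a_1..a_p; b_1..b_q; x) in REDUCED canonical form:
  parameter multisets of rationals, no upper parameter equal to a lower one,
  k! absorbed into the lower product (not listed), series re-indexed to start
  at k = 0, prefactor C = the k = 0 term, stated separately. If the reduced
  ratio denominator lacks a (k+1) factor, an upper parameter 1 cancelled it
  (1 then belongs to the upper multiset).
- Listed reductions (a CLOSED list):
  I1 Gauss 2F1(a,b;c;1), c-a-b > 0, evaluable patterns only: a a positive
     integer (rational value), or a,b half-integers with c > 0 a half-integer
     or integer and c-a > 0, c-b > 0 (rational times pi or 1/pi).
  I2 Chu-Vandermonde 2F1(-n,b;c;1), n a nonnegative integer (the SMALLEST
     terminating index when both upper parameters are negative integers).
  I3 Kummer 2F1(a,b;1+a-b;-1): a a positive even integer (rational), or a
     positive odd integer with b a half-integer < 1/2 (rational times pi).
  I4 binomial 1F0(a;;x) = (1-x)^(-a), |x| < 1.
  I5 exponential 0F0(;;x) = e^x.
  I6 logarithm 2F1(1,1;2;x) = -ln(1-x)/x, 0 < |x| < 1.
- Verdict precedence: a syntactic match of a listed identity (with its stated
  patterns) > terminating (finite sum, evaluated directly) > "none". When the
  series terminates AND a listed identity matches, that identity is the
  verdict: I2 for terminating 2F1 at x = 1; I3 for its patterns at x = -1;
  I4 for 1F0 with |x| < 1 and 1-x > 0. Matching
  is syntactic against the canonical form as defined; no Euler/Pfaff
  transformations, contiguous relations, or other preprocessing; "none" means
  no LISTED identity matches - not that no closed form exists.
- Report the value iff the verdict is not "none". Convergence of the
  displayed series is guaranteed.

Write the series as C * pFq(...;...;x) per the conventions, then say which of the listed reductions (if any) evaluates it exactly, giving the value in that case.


At argument -1: a 2F1 with upper {-12, 6}, lower {19}, scaled by C = \frac{3}{10}. Verdict (x = -1): the Kummer evaluation I3 applies (x = -1; c = 19 equals 1+a-b for upper {-12, 6}: listed pattern). Hence: \frac{306}{25}.

Key observation: t_0 being \frac{3}{10}, (1)_k (C = 3/10, x = -1) is k! itself.
Ratio: r(k) = -1 * (k-12) (k+6) / [(k+19) (k+1)] - poly over poly, x = -1 from leading terms; C = \frac{3}{10} at k = 0.


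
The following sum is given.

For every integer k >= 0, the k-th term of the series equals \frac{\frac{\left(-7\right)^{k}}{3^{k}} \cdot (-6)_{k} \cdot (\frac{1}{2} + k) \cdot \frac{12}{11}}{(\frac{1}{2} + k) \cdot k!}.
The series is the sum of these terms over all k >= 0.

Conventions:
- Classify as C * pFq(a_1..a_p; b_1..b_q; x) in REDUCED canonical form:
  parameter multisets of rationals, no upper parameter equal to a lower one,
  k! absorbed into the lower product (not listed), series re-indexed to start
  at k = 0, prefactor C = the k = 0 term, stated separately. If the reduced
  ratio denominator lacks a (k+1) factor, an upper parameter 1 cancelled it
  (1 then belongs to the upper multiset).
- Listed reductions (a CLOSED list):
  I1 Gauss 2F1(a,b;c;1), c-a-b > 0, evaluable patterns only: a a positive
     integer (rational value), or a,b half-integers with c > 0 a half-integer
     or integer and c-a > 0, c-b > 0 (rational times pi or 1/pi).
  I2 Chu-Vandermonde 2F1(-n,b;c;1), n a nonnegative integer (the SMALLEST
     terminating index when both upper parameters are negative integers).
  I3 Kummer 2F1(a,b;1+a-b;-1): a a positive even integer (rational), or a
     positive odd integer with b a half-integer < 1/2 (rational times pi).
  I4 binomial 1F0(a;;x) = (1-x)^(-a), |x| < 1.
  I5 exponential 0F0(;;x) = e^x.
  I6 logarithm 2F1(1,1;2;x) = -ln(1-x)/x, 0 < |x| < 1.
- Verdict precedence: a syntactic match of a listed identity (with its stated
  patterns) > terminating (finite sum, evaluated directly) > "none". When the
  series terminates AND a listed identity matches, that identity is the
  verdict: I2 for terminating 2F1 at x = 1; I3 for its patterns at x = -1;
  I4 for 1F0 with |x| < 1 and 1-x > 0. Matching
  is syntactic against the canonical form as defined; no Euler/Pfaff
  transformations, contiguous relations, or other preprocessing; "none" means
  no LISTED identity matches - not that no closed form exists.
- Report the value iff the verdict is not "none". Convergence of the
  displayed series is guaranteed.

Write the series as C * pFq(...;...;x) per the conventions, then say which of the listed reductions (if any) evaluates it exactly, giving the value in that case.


With C = \frac{12}{11}: the canonical form is 1F0(-6; -; -\frac{7}{3}). Verdict: terminating - the sum ends at index 6 because -6 is a negative integer; exact evaluation follows. Its exact value is \frac{4000000}{2673}.

The tell: x = -\frac{7}{3} and the two geometric factors (prefactor 12/11) combine into one argument.
Step ratio: r(k) = -\frac{7}{3} * (k-6) / [(k+1)] - rational in k. x = -\frac{7}{3}; t_0 = \frac{12}{11}; negate the roots.


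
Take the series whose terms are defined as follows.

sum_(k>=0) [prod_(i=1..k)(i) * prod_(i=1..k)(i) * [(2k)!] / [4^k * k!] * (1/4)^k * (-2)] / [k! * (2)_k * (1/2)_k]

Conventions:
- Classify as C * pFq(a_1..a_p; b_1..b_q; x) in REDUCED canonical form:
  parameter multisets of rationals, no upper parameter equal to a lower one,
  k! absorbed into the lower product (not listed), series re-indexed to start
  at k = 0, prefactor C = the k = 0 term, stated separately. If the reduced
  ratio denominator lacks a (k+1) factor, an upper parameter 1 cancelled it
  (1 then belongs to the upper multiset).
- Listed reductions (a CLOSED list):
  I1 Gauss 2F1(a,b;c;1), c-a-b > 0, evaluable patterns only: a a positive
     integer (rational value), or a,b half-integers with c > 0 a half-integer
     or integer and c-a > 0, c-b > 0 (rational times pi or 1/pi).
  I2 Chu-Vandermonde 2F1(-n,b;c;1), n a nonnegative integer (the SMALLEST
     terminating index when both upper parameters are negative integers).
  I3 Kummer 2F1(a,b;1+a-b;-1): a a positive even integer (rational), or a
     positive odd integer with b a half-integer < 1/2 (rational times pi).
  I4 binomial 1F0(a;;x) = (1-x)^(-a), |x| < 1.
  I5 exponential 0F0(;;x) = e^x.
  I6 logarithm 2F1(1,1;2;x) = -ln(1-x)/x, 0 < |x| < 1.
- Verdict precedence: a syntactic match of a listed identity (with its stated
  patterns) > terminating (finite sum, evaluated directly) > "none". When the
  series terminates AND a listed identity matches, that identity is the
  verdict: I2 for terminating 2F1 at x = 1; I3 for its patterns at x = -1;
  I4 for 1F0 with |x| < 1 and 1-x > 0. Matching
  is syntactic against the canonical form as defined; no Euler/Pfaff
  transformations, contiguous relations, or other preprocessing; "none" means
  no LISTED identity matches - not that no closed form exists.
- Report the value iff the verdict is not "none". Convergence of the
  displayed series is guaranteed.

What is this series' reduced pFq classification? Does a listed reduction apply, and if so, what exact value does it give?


Prefactor -2, argument 1/4: 2F1 with upper {1, 1} over lower {2}. Verdict: the I6 logarithm reduction applies (the logarithm: parameters (1,1;2), x = 1/4). Value: 8 * ln(3/4).

Key step: t_0 = -2 here, and the running product (C = -2, x = 1/4) telescopes to a rising factorial.
Ratio: r(k) = (1/4) * (k+1) (k+1) / [(k+2) (k+1)] - poly over poly, x = (1/4) from leading terms; C = -2 at k = 0.


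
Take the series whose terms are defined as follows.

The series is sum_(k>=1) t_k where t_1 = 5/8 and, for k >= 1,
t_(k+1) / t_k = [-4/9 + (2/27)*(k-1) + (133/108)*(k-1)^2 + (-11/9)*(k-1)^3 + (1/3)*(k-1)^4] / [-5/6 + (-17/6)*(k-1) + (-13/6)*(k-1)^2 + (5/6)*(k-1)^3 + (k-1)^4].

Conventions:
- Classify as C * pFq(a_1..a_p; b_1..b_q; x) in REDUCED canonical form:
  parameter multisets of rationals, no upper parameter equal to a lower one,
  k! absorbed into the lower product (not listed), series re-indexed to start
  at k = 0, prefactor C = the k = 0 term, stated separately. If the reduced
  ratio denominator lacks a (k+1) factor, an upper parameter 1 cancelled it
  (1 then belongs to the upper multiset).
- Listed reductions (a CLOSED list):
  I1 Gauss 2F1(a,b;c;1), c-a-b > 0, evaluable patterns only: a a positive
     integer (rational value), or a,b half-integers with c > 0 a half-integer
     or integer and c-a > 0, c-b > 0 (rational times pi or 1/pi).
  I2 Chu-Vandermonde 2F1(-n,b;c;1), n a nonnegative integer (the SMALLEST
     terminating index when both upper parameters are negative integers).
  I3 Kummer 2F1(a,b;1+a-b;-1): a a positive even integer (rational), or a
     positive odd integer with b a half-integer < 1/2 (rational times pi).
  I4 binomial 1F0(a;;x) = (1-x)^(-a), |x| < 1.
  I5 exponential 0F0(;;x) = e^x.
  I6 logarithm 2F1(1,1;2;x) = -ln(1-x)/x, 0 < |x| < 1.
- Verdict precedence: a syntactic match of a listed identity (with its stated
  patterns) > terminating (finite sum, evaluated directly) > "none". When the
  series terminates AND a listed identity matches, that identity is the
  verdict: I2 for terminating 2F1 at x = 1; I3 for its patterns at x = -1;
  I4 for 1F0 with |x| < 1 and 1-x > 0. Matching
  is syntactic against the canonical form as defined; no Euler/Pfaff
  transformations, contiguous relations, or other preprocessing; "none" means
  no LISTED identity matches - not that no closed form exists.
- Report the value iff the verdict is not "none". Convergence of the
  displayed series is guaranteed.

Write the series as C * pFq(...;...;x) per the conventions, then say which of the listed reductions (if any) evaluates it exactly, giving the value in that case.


Classification (C = 5/8): 3F2 with upper {-3/2, -4/3, -4/3}, lower {-5/3, 1}, argument x = 1/3. Verdict: none (x = 1/3): each listed identity misses the multisets {-3/2, -4/3, -4/3} ; {-5/3, 1}.

Key step: with t_0 = 5/8, the ratio is unreduced: k + 1/2 divides both sides (C = 5/8, x = 1/3).
Ratio: r(k) = (1/3) * (k-3/2) (k-4/3) (k-4/3) / [(k-5/3) (k+1) (k+1)] ; factor over Q: parameters, x = (1/3), and C = 5/8.


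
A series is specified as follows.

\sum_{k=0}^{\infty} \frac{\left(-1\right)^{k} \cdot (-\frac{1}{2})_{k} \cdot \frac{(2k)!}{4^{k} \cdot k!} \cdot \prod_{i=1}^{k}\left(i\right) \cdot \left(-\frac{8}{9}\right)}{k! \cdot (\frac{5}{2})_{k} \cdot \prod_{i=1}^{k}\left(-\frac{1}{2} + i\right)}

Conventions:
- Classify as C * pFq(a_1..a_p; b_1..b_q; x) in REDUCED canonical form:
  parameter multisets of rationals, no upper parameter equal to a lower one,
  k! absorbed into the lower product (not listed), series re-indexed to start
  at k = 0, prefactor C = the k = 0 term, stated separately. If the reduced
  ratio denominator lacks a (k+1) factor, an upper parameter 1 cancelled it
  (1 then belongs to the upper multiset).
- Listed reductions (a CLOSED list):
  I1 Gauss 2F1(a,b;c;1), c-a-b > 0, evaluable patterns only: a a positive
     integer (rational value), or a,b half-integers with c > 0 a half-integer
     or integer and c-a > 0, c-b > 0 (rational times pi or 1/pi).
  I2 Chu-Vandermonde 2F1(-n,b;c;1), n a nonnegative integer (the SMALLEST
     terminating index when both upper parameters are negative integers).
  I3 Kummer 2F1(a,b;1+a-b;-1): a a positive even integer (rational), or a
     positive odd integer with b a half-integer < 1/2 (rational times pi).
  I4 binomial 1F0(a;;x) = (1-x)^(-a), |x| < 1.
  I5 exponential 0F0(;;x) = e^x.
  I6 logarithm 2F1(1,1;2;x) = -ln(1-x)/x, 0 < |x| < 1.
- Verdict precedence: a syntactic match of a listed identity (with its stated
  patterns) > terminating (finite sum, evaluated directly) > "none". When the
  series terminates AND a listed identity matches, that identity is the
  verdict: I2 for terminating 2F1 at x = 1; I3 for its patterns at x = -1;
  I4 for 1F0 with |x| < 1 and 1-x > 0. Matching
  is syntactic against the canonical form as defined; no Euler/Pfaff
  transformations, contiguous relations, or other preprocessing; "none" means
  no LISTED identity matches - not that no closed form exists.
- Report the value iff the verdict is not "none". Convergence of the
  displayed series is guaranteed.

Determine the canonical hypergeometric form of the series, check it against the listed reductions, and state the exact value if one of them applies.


Canonical form: C = -\frac{8}{9} times 2F1 with upper {-\frac{1}{2}, 1}, lower {\frac{5}{2}}, x = -1. Verdict (x = -1): Kummer (I3) applies (x = -1; c = \frac{5}{2} equals 1+a-b for upper {-\frac{1}{2}, 1}: listed pattern). Exact value: \left(-\frac{1}{3}\right) \cdot \pi.

The tell: from the first term -\frac{8}{9}: the running product (C = -8/9, x = -1) telescopes to a rising factorial.
Adjacent-term ratio: r(k) = -1 * (k-\frac{1}{2}) (k+1) / [(k+\frac{5}{2}) (k+1)] - rational; roots negated = parameters, x = -1, C = -\frac{8}{9}.


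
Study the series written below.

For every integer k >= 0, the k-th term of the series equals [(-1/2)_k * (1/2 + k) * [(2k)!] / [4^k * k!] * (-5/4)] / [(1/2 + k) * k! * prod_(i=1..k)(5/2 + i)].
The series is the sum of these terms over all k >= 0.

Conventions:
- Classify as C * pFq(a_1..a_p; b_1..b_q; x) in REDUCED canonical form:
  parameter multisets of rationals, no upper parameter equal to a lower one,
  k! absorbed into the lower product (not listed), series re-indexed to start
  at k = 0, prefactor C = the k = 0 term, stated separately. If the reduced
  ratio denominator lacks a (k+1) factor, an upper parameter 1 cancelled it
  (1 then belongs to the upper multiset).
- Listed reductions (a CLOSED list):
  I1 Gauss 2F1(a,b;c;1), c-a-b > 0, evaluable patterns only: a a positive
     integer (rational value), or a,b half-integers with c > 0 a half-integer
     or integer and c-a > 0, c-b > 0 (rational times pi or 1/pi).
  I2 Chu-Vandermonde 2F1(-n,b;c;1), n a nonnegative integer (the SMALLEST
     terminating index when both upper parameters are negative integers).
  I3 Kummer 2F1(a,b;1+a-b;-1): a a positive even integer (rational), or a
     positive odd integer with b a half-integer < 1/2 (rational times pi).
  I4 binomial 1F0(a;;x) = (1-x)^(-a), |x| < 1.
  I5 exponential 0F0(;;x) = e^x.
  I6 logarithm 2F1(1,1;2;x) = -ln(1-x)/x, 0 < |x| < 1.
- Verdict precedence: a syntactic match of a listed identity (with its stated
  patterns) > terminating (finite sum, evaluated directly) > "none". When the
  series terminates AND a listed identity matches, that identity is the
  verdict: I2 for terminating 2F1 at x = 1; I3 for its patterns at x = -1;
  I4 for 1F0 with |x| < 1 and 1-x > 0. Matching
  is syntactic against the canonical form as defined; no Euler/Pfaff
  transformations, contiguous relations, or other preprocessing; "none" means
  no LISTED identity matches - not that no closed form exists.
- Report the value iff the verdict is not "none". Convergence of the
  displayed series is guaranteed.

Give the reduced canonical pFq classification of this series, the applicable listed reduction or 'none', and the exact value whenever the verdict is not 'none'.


Classification (C = -5/4): 2F1 with upper {-1/2, 1/2}, lower {7/2}, argument x = 1. Verdict at x = 1: the half-integer Gauss pattern (I1) matches (x = 1; upper {-1/2, 1/2} half-integers, c = 7/2 in the evaluable pattern). Exact value: (-375/1024) * pi.

First insight: x = 1 and the (2k)!/(4^k k!) block (C = -5/4, x = 1) is the Pochhammer (1/2)_k.
Term ratio: r(k) = 1 * (k-1/2) (k+1/2) / [(k+7/2) (k+1)] ; factor over Q: parameters, x = 1, and C = -5/4.


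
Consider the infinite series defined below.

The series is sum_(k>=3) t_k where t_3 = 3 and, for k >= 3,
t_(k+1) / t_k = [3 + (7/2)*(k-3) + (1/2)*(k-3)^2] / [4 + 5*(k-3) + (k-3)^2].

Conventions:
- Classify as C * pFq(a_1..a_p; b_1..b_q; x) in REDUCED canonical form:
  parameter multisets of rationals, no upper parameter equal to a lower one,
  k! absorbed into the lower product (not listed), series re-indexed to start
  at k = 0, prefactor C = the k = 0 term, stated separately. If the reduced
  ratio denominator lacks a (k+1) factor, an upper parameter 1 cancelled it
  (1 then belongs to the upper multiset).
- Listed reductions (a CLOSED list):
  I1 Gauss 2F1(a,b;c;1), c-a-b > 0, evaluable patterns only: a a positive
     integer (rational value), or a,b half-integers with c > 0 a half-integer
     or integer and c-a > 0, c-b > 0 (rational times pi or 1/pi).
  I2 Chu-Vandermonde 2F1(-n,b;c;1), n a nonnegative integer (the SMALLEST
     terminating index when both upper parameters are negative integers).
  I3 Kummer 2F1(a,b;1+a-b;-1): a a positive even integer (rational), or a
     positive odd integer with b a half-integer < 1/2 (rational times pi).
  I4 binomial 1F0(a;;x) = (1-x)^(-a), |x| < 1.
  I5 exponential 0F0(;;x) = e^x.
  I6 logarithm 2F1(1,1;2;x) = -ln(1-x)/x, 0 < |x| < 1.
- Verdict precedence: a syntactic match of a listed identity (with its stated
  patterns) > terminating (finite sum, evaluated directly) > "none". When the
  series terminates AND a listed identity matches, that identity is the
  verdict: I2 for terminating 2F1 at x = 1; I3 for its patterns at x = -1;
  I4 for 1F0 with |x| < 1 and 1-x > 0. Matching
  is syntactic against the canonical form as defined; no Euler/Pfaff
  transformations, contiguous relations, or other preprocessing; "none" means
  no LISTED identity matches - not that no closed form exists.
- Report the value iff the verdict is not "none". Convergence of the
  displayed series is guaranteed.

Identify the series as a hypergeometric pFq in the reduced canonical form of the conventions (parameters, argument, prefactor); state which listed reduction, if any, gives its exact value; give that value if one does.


At argument 1/2: a 2F1 with upper {1, 6}, lower {4}, scaled by C = 3. Verdict: none. Every listed pattern misses the 2F1 form at 1/2, upper {1, 6}.

Key step: from the first term 3: roots of the ratio polynomials (C = 3, x = 1/2) are the negated parameters.
Consecutive-term ratio: r(k) = (1/2) * (k+1) (k+6) / [(k+4) (k+1)] ; factor over Q: parameters, x = (1/2), and C = 3.


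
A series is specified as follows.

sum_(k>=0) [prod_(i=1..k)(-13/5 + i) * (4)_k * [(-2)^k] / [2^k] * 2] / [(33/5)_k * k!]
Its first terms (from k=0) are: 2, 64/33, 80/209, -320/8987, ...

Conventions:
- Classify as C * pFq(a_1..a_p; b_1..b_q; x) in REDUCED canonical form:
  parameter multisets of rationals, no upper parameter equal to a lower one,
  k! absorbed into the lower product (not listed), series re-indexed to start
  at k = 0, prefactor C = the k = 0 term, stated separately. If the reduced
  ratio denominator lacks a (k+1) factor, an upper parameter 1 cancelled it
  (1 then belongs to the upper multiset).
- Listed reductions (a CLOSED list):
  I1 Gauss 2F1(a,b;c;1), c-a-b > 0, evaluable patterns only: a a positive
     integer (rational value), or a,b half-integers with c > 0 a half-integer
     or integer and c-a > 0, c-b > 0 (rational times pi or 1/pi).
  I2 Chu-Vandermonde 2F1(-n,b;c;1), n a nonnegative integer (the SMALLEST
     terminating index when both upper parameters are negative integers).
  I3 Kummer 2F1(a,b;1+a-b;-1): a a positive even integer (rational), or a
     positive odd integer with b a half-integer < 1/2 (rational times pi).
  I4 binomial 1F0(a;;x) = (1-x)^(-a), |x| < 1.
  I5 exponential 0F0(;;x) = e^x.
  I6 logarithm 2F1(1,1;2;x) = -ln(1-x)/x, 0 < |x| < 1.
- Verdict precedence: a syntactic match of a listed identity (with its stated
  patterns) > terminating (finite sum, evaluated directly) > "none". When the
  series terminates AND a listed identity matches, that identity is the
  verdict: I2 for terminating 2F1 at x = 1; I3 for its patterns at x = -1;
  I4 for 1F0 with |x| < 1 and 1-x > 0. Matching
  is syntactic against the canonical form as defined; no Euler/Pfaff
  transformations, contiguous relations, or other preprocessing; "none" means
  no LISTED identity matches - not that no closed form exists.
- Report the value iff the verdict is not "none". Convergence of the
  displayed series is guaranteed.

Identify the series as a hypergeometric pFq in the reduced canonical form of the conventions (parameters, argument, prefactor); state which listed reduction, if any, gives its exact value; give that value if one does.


At argument -1: a 2F1 with upper {-8/5, 4}, lower {33/5}, scaled by C = 2. Verdict: Kummer's theorem (I3) applies (x = -1; c = 33/5 equals 1+a-b for upper {-8/5, 4}: listed pattern). Value: 322/75.

The tell: x = (-1) and the running product (C = 2, x = -1) telescopes to a rising factorial.
Term ratio: r(k) = (-1) * (k-8/5) (k+4) / [(k+33/5) (k+1)] - rational in k. x = (-1); t_0 = 2; negate the roots.


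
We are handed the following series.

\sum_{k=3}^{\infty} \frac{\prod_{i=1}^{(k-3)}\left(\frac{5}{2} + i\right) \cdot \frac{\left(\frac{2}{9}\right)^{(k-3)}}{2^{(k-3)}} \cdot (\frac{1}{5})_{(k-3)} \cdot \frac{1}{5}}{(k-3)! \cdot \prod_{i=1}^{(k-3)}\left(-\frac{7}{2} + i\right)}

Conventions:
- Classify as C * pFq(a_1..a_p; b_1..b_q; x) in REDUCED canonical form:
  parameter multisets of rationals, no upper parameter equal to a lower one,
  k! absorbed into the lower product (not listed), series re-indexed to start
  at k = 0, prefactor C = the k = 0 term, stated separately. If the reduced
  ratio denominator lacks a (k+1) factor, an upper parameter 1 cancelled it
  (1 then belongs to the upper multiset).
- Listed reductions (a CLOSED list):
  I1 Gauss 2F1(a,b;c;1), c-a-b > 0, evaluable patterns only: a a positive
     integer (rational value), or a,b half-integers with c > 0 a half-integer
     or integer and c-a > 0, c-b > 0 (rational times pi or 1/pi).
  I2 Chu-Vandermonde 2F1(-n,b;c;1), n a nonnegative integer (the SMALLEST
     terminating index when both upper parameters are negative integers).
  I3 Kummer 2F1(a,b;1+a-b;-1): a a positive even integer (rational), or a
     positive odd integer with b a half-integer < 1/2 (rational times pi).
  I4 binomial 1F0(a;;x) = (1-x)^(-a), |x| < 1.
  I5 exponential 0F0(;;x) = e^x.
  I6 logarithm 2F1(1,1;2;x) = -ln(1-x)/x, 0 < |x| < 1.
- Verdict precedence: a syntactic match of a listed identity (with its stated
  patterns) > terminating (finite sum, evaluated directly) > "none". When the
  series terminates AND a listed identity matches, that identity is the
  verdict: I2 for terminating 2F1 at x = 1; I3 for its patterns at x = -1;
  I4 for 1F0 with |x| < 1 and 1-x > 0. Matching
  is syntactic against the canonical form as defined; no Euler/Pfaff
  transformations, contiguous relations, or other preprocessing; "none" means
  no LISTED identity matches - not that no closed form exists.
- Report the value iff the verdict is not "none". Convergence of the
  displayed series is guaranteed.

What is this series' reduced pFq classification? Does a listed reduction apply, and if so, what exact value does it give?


With C = \frac{1}{5}: the canonical form is 2F1(\frac{1}{5}, \frac{7}{2}; -\frac{5}{2}; \frac{1}{9}). Verdict: none. Every listed pattern misses the 2F1 form at \frac{1}{9}, upper {\frac{1}{5}, \frac{7}{2}}.

Structural cue: x = \frac{1}{9} and the running product (prefactor 1/5) telescopes to a rising factorial.
Adjacent-term ratio: r(k) = \frac{1}{9} * (k+\frac{1}{5}) (k+\frac{7}{2}) / [(k-\frac{5}{2}) (k+1)] - rational; roots negated = parameters, x = \frac{1}{9}, C = \frac{1}{5}.


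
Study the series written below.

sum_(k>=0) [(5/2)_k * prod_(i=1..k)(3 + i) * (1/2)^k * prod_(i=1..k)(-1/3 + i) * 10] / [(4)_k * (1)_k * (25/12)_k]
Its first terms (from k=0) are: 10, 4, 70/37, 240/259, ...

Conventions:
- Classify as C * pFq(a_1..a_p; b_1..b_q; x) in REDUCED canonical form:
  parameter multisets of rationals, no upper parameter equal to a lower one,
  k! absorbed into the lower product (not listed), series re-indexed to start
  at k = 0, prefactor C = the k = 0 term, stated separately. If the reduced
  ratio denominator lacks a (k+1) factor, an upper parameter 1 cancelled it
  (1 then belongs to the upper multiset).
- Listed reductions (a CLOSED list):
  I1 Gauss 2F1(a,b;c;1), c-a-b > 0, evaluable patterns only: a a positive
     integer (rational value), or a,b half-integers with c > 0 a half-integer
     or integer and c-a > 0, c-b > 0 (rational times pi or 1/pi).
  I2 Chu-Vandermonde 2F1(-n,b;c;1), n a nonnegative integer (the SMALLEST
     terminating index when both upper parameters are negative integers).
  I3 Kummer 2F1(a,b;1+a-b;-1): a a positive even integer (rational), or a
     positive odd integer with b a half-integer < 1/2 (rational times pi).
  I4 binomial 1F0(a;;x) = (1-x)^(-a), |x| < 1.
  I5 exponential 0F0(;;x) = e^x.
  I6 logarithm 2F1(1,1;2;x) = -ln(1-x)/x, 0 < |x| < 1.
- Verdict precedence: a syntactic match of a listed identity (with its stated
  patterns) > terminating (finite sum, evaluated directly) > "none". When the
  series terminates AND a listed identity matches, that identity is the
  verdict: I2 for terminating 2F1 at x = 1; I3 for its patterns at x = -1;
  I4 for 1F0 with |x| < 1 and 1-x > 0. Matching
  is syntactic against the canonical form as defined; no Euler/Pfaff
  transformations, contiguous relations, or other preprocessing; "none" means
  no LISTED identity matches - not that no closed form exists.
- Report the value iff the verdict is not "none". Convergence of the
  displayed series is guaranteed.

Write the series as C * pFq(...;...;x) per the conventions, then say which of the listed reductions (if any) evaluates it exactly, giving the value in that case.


This is 10 * 2F1(2/3, 5/2; 25/12; 1/2) in reduced canonical form. Verdict: no listed reduction: x = 1/2 and upper {2/3, 5/2} fail every I1-I6 pattern.

First insight: with t_0 = 10, the running product (C = 10) telescopes to a rising factorial.
Step ratio: r(k) = (1/2) * (k+2/3) (k+5/2) / [(k+25/12) (k+1)] ; factor over Q: parameters, x = (1/2), and C = 10.


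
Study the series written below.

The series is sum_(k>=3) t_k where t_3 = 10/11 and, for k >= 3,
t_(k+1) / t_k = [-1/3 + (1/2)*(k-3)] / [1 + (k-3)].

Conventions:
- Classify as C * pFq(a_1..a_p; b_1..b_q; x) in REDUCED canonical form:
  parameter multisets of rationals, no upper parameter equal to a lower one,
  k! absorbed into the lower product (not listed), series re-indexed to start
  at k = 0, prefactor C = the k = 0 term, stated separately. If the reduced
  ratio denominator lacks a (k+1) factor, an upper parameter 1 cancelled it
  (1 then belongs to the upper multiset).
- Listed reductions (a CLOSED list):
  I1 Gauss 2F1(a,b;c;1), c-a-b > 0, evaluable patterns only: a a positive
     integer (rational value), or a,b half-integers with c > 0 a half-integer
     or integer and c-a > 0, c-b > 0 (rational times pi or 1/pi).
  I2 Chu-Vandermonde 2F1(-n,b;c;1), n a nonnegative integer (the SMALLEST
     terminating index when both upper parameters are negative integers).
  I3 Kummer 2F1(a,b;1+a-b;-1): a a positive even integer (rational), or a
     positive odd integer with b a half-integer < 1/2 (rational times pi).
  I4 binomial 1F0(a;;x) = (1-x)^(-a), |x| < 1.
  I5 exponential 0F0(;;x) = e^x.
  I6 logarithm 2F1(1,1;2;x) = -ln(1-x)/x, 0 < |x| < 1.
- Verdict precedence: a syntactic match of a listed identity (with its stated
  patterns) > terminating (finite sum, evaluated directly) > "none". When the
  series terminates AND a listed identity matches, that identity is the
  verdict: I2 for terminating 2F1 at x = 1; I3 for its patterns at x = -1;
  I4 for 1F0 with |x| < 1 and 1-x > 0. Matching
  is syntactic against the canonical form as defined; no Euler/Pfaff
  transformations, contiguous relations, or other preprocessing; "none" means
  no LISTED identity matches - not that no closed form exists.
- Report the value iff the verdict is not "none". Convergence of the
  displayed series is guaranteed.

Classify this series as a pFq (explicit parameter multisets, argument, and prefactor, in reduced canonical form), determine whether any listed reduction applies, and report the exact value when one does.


Structural cue: t_0 = 10/11 here, and roots of the ratio polynomials (C = 10/11) are the negated parameters.
Ratio: r(k) = (1/2) * (k-2/3) / [(k+1)] - rational in k, leading ratio (1/2); with t_0 = 10/11, classification follows.

This is 10/11 * 1F0(-2/3; -; 1/2) in reduced canonical form. Verdict: this is the binomial series (I4) (the 1F0 binomial series: exponent 2/3, x = 1/2). Exact value: (10/11) * (1/2)^(2/3).


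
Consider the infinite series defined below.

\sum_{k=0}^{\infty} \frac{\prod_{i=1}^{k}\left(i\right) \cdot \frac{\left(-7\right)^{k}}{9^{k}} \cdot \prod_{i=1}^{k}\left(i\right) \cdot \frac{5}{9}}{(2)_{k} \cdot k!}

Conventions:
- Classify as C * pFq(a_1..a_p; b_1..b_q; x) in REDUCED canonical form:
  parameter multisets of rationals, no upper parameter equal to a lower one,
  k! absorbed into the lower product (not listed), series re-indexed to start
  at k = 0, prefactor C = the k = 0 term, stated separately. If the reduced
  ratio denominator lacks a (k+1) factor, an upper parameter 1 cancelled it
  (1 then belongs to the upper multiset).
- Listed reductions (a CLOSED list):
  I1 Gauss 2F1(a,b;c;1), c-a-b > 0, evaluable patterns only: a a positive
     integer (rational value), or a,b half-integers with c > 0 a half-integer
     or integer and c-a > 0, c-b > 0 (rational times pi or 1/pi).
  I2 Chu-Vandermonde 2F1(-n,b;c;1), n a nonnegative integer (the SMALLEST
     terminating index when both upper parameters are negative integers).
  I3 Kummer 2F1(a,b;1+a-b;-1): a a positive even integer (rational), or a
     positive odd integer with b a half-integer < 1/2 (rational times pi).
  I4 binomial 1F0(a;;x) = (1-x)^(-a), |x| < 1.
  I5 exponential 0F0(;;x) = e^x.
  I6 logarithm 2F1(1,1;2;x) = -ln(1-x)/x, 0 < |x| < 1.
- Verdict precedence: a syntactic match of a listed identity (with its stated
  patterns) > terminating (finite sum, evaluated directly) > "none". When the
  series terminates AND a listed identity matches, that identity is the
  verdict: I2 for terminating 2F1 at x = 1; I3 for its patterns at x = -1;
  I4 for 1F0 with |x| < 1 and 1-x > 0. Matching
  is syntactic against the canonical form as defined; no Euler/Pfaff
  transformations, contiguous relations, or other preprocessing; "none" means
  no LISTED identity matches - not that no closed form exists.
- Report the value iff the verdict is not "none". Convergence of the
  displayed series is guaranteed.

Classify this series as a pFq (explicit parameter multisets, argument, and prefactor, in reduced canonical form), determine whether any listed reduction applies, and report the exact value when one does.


Canonical form: C = \frac{5}{9} times 2F1 with upper {1, 1}, lower {2}, x = -\frac{7}{9}. Verdict: the logarithmic series (I6) matches (the logarithm: parameters (1,1;2), x = -\frac{7}{9}). Sum: \frac{5}{7} \cdot \ln\left(\frac{16}{9}\right).

Key step: t_0 being \frac{5}{9}, the two geometric factors (prefactor 5/9) combine into one argument.
Term ratio: r(k) = -\frac{7}{9} * (k+1) (k+1) / [(k+2) (k+1)] - rational in k. x = -\frac{7}{9}; t_0 = \frac{5}{9}; negate the roots.


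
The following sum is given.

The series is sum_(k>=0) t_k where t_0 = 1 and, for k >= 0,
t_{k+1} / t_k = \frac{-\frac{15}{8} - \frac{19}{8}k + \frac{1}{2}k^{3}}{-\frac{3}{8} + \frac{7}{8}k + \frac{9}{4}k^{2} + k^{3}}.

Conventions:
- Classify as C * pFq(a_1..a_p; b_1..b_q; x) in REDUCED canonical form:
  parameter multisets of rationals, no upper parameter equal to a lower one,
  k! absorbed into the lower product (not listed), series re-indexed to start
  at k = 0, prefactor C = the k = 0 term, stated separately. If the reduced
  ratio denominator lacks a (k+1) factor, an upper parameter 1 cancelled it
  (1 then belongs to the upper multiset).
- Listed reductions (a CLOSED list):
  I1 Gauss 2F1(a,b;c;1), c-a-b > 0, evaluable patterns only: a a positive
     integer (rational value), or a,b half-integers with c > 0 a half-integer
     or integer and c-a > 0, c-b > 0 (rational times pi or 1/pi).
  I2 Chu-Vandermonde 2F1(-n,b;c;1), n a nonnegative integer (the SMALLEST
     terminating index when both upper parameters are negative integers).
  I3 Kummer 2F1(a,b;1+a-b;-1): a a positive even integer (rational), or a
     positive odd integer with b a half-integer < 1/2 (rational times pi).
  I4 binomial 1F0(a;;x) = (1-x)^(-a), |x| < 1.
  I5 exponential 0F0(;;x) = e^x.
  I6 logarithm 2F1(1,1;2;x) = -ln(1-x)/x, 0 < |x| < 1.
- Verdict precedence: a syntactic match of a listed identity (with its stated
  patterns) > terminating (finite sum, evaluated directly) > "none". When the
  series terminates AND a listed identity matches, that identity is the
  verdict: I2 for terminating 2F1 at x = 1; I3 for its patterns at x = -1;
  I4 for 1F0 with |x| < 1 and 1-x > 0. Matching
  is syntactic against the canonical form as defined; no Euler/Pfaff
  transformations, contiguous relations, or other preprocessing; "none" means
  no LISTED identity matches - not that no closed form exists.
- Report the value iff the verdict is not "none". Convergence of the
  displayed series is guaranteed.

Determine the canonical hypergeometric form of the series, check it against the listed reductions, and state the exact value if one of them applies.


Prefactor 1, argument \frac{1}{2}: 2F1 with upper {-\frac{5}{2}, 1} over lower {-\frac{1}{4}}. Verdict: none - at argument \frac{1}{2} the multisets {-\frac{5}{2}, 1} ; {-\frac{1}{4}} match no listed identity.

First insight: from the first term 1: the ratio is unreduced: k + 3/2 divides both sides (prefactor 1).
Step ratio: r(k) = \frac{1}{2} * (k-\frac{5}{2}) (k+1) / [(k-\frac{1}{4}) (k+1)] - rational in k. x = \frac{1}{2}; t_0 = 1; negate the roots.


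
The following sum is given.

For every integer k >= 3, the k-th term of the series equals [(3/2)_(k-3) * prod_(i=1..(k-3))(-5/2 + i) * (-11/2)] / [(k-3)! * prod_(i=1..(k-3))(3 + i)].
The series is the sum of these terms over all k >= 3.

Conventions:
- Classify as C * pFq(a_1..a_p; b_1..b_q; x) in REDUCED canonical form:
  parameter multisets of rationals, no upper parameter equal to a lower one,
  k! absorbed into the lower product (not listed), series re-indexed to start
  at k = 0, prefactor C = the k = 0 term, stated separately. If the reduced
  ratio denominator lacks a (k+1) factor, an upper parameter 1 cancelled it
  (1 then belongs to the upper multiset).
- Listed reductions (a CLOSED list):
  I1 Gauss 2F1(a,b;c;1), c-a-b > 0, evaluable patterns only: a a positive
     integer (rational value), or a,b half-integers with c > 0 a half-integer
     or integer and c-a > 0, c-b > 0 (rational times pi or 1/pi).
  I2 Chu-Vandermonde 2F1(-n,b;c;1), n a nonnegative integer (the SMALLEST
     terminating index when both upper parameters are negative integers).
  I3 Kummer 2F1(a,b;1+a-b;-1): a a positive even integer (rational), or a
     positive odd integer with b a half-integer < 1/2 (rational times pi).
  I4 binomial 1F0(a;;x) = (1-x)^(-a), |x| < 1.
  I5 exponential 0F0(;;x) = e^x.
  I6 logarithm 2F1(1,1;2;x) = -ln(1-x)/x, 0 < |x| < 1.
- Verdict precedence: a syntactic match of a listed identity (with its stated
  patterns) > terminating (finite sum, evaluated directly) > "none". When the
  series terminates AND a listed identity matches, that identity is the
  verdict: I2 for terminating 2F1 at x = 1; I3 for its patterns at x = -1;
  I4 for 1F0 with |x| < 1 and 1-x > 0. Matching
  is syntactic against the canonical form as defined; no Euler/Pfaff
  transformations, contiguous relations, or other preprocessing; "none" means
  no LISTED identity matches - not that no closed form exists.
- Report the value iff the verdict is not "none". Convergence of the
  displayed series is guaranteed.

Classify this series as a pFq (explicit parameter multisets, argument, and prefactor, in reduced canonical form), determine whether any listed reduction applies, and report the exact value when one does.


This is -11/2 * 2F1(-3/2, 3/2; 4; 1) in reduced canonical form. Verdict (x = 1): the half-integer Gauss pattern (I1) applies (x = 1; upper {-3/2, 3/2} half-integers, c = 4 in the evaluable pattern). Its exact value is (-2816/315) / pi.

Key step: from the first term -11/2: the lower running product (prefactor -11/2) is a rising factorial.
Adjacent-term ratio: r(k) = 1 * (k-3/2) (k+3/2) / [(k+4) (k+1)] ; factor over Q: parameters, x = 1, and C = -11/2.


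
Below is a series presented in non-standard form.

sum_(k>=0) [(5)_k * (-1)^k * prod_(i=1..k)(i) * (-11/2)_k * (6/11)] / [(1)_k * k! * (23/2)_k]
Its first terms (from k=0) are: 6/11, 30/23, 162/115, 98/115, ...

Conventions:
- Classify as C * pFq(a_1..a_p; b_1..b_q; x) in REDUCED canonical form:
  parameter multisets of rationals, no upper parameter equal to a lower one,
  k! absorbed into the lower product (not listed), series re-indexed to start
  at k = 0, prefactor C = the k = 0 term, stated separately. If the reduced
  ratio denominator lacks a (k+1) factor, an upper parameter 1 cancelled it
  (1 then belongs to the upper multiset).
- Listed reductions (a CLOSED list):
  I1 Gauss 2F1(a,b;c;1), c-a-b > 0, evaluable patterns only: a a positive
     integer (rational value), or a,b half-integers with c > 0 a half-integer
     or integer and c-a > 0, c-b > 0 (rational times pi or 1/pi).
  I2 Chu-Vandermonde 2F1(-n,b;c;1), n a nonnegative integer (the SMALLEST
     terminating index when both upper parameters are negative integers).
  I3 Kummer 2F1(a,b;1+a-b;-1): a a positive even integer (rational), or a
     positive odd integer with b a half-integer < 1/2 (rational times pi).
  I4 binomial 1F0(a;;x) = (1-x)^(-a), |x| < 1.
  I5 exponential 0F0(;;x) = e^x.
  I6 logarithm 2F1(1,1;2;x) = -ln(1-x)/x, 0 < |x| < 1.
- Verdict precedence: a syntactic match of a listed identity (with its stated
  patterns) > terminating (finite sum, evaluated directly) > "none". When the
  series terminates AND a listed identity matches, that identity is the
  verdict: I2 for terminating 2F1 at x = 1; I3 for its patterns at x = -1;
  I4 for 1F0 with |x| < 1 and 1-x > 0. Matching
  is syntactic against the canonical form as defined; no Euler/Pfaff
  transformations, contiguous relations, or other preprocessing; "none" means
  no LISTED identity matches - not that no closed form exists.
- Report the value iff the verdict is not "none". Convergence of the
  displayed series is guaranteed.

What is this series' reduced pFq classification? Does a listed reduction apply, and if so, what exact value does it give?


Classification (C = 6/11): 2F1 with upper {-11/2, 5}, lower {23/2}, argument x = -1. Verdict at x = -1: Kummer (I3) matches (x = -1; c = 23/2 equals 1+a-b for upper {-11/2, 5}: listed pattern). Exact value: (11904165/8388608) * pi.

Key step: t_0 being 6/11, the parameter 1 appears in both the upper and lower lists and cancels.
Term ratio: r(k) = (-1) * (k-11/2) (k+5) / [(k+23/2) (k+1)] - rational in k. x = (-1); t_0 = 6/11; negate the roots.


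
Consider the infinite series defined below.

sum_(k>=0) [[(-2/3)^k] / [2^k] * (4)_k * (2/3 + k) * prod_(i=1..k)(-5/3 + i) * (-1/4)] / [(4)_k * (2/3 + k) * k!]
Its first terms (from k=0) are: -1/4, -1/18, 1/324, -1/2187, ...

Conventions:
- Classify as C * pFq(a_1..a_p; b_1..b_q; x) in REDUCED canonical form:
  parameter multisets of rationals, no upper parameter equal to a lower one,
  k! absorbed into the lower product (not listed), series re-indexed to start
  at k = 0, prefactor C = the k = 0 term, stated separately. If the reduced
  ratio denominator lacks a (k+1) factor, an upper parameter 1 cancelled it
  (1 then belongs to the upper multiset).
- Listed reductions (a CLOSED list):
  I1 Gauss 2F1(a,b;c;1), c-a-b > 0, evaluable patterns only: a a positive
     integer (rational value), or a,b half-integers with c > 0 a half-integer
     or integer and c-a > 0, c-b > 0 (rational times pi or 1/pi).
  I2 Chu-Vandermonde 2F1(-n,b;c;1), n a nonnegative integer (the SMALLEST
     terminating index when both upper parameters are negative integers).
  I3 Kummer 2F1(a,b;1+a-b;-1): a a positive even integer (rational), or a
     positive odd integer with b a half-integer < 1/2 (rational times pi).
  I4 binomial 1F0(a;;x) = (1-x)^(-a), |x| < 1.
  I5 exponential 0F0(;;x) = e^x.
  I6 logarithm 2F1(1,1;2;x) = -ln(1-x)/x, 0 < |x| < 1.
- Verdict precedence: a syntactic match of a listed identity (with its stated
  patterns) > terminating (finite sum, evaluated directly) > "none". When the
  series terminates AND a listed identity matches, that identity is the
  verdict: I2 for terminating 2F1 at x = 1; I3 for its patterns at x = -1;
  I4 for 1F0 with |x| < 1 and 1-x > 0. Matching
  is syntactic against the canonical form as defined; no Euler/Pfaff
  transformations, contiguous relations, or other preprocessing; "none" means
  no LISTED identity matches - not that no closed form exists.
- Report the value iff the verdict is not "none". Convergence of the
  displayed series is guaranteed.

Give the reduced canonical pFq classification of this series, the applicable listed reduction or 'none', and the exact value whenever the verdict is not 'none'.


With C = -1/4: the canonical form is 1F0(-2/3; -; -1/3). Verdict: this is the I4 binomial reduction (the 1F0 binomial series: exponent 2/3, x = -1/3). Value: (-1/4) * (4/3)^(2/3).

First insight: x = (-1/3) and the running product (C = -1/4, x = -1/3) telescopes to a rising factorial.
Consecutive-term ratio: r(k) = (-1/3) * (k-2/3) / [(k+1)] - rational in k. x = (-1/3); t_0 = -1/4; negate the roots.
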